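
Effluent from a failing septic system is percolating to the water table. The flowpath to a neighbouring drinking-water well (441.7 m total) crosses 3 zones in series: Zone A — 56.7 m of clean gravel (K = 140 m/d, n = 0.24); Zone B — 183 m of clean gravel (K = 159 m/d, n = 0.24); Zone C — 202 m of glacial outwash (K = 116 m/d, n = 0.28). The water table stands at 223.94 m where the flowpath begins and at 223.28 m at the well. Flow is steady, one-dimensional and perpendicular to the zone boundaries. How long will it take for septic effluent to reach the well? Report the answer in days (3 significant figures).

570 days

Total head drop ΔH = 223.94 − 223.28 = 0.66 m
Continuity: the same q passes through each zone, so ΔH = q·Σ(L_j/K_j) — the zones act as resistances in series.
Σ(L/K) = 56.7/140 + 183/159 + 202/116 = 0.4050 + 1.151 + 1.741 = 3.297 d
q = ΔH / Σ(L/K) = 0.66 / 3.297 = 0.2002 m/d (same in every zone)
Zone A: v = q/n = 0.2002/0.24 = 0.8340 m/d → t_A = 56.7/0.8340 = 67.98 d
Zone B: v = q/n = 0.2002/0.24 = 0.8340 m/d → t_B = 183/0.8340 = 219.4 d
Zone C: v = q/n = 0.2002/0.28 = 0.7149 m/d → t_C = 202/0.7149 = 282.6 d
Total t = 67.98 + 219.4 + 282.6 = 570.0 d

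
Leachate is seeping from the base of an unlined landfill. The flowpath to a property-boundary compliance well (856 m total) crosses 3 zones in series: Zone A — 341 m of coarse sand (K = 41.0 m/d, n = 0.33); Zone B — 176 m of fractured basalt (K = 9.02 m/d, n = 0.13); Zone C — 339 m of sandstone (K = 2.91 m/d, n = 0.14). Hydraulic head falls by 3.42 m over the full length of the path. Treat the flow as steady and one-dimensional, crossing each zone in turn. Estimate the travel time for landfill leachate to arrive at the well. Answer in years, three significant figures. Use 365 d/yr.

Steady 1-D flow in series ⇒ the Darcy flux q is identical in every zone and the zone head losses add (resistances L/K in series).
Σ(L/K) = 341/41.0 + 176/9.02 + 339/2.91 = 8.317 + 19.51 + 116.5 = 144.3 d
q = ΔH / Σ(L/K) = 3.42 / 144.3 = 0.02370 m/d (same in every zone)
Zone A: v = q/n = 0.02370/0.33 = 0.07181 m/d → t_A = 341/0.07181 = 4749 d
Zone B: v = q/n = 0.02370/0.13 = 0.1823 m/d → t_B = 176/0.1823 = 965.5 d
Zone C: v = q/n = 0.02370/0.14 = 0.1693 m/d → t_C = 339/0.1693 = 2003 d
Total t = 4749 + 965.5 + 2003 = 7717 d
   = 7717 / 365 = 21.1 yr

21.1 years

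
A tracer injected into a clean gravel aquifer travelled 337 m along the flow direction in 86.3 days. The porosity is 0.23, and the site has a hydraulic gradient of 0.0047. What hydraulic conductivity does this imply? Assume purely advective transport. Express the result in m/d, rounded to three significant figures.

191 m/d

v = L / t = 337 / 86.3 = 3.905 m/d
K = v · n / i = 3.905 × 0.23 / 0.0047 = 191 m/d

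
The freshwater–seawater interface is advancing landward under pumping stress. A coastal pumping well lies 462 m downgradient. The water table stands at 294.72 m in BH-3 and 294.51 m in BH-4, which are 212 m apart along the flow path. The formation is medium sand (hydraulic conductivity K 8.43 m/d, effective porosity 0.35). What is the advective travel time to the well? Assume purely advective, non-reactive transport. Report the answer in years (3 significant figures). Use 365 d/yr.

53.1 years

Hydraulic gradient i = (294.72 − 294.51) / 212 = 0.21 / 212 = 9.906e-4
q = Ki = 8.43 × 9.906e-4 = 0.008350 m/d
Seepage velocity v = q / n = 0.008350 / 0.35 = 0.02386 m/d
t = L / v = 462 / 0.02386 = 19360 d
   = 19360 / 365 = 53.1 yr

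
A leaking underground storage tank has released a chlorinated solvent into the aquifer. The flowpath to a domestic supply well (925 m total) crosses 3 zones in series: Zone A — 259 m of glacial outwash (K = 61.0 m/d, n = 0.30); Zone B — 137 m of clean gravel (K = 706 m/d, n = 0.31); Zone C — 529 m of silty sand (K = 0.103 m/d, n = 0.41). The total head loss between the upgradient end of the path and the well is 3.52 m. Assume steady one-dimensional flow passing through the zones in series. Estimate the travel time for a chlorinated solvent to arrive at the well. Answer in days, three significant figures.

492000 days

Continuity: the same q passes through each zone, so ΔH = q·Σ(L_j/K_j) — the zones act as resistances in series.
Σ(L/K) = 259/61.0 + 137/706 + 529/0.103 = 4.246 + 0.1941 + 5136 = 5140 d
q = ΔH / Σ(L/K) = 3.52 / 5140 = 6.848e-4 m/d (same in every zone)
Zone A: v = q/n = 6.848e-4/0.30 = 0.002283 m/d → t_A = 259/0.002283 = 113500 d
Zone B: v = q/n = 6.848e-4/0.31 = 0.002209 m/d → t_B = 137/0.002209 = 62020 d
Zone C: v = q/n = 6.848e-4/0.41 = 0.001670 m/d → t_C = 529/0.001670 = 316700 d
Total t = 113500 + 62020 + 316700 = 492200 d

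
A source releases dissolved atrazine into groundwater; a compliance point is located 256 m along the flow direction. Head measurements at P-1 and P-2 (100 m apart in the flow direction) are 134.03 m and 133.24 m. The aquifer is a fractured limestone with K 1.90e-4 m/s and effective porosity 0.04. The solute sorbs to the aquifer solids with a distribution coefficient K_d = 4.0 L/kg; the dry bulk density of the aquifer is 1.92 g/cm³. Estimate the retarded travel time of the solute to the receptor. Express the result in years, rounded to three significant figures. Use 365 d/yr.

Hydraulic gradient i = (134.03 − 133.24) / 100 = 0.79 / 100 = 0.007900
K = 1.90e-4 m/s × 86400 s/d = 16.42 m/d
q = Ki = 16.42 × 0.007900 = 0.1297 m/d
v = Ki/n = 16.42·0.007900/0.04 = 3.242 m/d
Retardation R = 1 + ρ_b·K_d/n = 1 + 1.92×4.0/0.04 = 193.0
Contaminant velocity v_c = v/R = 3.242/193.0 = 0.01680 m/d
t = L/v_c = 256/0.01680 = 15240 d
   = 15240/365 = 41.8 yr

41.8 years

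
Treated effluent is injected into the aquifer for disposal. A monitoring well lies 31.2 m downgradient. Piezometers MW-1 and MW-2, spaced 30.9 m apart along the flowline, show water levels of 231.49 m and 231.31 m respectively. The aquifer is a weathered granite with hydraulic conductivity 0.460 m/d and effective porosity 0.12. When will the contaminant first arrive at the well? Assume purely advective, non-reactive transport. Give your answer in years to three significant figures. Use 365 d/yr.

3.83 years

Hydraulic gradient i = (231.49 − 231.31) / 30.9 = 0.18 / 30.9 = 0.005825
Darcy flux q = K·i = 0.460 × 0.005825 = 0.002680 m/d
Average linear velocity = 0.002680 / 0.12 = 0.02233 m/d
t = L / v = 31.2 / 0.02233 = 1397 d
   = 1397 / 365 = 3.83 yr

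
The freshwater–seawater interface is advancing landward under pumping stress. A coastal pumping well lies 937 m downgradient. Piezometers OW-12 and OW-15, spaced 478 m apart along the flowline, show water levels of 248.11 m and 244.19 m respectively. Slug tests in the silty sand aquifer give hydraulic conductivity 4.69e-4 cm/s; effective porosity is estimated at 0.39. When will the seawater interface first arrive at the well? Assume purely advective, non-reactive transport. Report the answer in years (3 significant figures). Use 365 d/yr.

301 years

Hydraulic gradient i = (248.11 − 244.19) / 478 = 3.92 / 478 = 0.008201
K = 4.69e-4 cm/s × 864 = 0.4052 m/d
Specific discharge q = 0.4052 × 0.008201 = 0.003323 m/d
Seepage velocity v = q / n = 0.003323 / 0.39 = 0.008521 m/d
t = L / v = 937 / 0.008521 = 110000 d
   = 110000 / 365 = 301 yr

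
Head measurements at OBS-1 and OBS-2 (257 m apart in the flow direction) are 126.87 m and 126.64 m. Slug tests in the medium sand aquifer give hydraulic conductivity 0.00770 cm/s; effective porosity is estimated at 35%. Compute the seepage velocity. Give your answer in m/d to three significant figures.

0.0170 m/d

Hydraulic gradient i = (126.87 − 126.64) / 257 = 0.23 / 257 = 8.949e-4
K = 0.00770 cm/s × 864 = 6.653 m/d
q = Ki = 6.653 × 8.949e-4 = 0.005954 m/d
Seepage velocity v = q / n = 0.005954 / 0.35 = 0.01701 m/d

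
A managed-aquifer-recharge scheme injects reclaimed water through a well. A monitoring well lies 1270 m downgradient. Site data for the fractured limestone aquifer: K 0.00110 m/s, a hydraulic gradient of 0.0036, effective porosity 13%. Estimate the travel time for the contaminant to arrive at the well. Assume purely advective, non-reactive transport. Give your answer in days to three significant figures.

K = 0.00110 m/s × 86400 s/d = 95.04 m/d
q = Ki = 95.04 × 0.0036 = 0.3421 m/d
Seepage velocity v = q / n = 0.3421 / 0.13 = 2.632 m/d
t = L / v = 1270 / 2.632 = 482.5 d

483 days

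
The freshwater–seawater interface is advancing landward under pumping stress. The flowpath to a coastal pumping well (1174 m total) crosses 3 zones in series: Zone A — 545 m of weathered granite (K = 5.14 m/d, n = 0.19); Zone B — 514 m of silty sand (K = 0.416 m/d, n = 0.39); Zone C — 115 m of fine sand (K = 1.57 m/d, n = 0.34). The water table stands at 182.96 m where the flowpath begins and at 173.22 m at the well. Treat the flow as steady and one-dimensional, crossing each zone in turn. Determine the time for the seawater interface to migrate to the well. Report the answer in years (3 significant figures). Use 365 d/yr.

Total head drop ΔH = 182.96 − 173.22 = 9.74 m
Continuity: the same q passes through each zone, so ΔH = q·Σ(L_j/K_j) — the zones act as resistances in series.
Σ(L/K) = 545/5.14 + 514/0.416 + 115/1.57 = 106.0 + 1236 + 73.25 = 1415 d
q = ΔH / Σ(L/K) = 9.74 / 1415 = 0.006884 m/d (same in every zone)
Zone A: v = q/n = 0.006884/0.19 = 0.03623 m/d → t_A = 545/0.03623 = 15040 d
Zone B: v = q/n = 0.006884/0.39 = 0.01765 m/d → t_B = 514/0.01765 = 29120 d
Zone C: v = q/n = 0.006884/0.34 = 0.02025 m/d → t_C = 115/0.02025 = 5680 d
Total t = 15040 + 29120 + 5680 = 49840 d
   = 49840 / 365 = 137 yr

137 years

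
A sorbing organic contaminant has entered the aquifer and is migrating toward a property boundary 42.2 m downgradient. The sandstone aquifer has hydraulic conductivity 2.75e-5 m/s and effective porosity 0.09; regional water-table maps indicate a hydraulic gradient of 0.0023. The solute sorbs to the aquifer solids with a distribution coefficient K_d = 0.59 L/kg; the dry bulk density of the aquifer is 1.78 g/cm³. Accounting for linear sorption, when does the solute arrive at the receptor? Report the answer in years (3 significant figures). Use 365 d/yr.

24.1 years

K = 2.75e-5 m/s × 86400 s/d = 2.376 m/d
Specific discharge q = 2.376 × 0.0023 = 0.005465 m/d
v = Ki/n = 2.376·0.0023/0.09 = 0.06072 m/d
Retardation R = 1 + ρ_b·K_d/n = 1 + 1.78×0.59/0.09 = 12.67
Contaminant velocity v_c = v/R = 0.06072/12.67 = 0.004793 m/d
t = L/v_c = 42.2/0.004793 = 8805 d
   = 8805/365 = 24.1 yr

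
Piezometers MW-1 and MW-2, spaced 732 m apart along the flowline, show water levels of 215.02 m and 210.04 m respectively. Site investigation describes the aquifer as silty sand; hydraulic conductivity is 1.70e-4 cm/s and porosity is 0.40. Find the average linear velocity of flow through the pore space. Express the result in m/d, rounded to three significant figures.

0.00250 m/d

Hydraulic gradient i = (215.02 − 210.04) / 732 = 4.98 / 732 = 0.006803
K = 1.70e-4 cm/s × 864 = 0.1469 m/d
Darcy flux q = K·i = 0.1469 × 0.006803 = 9.993e-4 m/d
Average linear velocity = 9.993e-4 / 0.40 = 0.002498 m/d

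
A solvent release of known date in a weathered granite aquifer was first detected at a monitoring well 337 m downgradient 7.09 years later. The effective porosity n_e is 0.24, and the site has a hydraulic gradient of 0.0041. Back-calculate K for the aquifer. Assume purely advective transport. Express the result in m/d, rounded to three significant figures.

7.62 m/d

t = 7.09 years = 2588 d
v = L / t = 337 / 2588 = 0.1302 m/d
K = v · n / i = 0.1302 × 0.24 / 0.0041 = 7.62 m/d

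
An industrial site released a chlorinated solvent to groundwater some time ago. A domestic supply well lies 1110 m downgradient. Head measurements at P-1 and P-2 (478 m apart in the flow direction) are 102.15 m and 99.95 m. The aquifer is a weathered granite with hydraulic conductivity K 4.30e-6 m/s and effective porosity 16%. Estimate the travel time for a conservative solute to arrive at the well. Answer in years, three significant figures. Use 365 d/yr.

Hydraulic gradient i = (102.15 − 99.95) / 478 = 2.20 / 478 = 0.004603
K = 4.30e-6 m/s × 86400 s/d = 0.3715 m/d
Darcy flux q = K·i = 0.3715 × 0.004603 = 0.001710 m/d
Seepage velocity v = q / n = 0.001710 / 0.16 = 0.01069 m/d
t = L / v = 1110 / 0.01069 = 103900 d
   = 103900 / 365 = 285 yr

285 years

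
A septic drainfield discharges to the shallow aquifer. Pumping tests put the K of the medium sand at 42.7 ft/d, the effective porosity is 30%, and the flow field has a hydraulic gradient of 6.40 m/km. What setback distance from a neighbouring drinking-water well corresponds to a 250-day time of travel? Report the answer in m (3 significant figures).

K = 42.7 ft/d × 0.3048 = 13.01 m/d
q = Ki = 13.01 × 0.0064 = 0.08330 m/d
Average linear velocity = 0.08330 / 0.30 = 0.2777 m/d
L = v × T = 0.2777 × 250 = 69.41 m

69.4 m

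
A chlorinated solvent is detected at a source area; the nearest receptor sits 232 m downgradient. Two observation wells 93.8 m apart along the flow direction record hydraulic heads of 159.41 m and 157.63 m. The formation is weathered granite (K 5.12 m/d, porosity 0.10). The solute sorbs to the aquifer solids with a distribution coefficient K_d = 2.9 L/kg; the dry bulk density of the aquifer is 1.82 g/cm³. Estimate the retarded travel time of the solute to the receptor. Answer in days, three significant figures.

12800 days

Hydraulic gradient i = (159.41 − 157.63) / 93.8 = 1.78 / 93.8 = 0.01898
q = Ki = 5.12 × 0.01898 = 0.09716 m/d
Average linear velocity = 0.09716 / 0.10 = 0.9716 m/d
Retardation R = 1 + ρ_b·K_d/n = 1 + 1.82×2.9/0.10 = 53.78
Contaminant velocity v_c = v/R = 0.9716/53.78 = 0.01807 m/d
t = L/v_c = 232/0.01807 = 12840 d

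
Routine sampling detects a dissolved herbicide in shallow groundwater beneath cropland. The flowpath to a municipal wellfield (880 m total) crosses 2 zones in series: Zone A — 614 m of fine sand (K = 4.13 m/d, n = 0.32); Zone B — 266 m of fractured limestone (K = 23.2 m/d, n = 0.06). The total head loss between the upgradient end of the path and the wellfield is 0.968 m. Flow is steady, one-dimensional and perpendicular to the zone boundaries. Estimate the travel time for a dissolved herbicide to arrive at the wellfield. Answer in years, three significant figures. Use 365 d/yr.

96.3 years

Steady 1-D flow in series ⇒ the Darcy flux q is identical in every zone and the zone head losses add (resistances L/K in series).
Σ(L/K) = 614/4.13 + 266/23.2 = 148.7 + 11.47 = 160.1 d
q = ΔH / Σ(L/K) = 0.968 / 160.1 = 0.006045 m/d (same in every zone)
Zone A: v = q/n = 0.006045/0.32 = 0.01889 m/d → t_A = 614/0.01889 = 32500 d
Zone B: v = q/n = 0.006045/0.06 = 0.1007 m/d → t_B = 266/0.1007 = 2640 d
Total t = 32500 + 2640 = 35140 d
   = 35140 / 365 = 96.3 yr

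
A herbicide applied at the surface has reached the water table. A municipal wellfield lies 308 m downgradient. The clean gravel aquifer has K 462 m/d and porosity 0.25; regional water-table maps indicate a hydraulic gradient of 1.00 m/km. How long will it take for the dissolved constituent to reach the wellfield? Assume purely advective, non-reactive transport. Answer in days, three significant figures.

Darcy flux q = K·i = 462 × 0.0010 = 0.4620 m/d
v_s = q/n_e = 0.4620/0.25 = 1.848 m/d
t = L / v = 308 / 1.848 = 166.7 d

167 days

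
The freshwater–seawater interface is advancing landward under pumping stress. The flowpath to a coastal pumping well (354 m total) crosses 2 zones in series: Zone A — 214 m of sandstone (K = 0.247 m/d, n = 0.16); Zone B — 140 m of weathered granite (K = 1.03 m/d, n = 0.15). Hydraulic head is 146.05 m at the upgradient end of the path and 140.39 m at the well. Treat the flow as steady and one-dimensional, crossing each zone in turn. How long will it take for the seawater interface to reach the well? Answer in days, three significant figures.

9780 days

Total head drop ΔH = 146.05 − 140.39 = 5.66 m
Steady 1-D flow in series ⇒ the Darcy flux q is identical in every zone and the zone head losses add (resistances L/K in series).
Σ(L/K) = 214/0.247 + 140/1.03 = 866.4 + 135.9 = 1002 d
q = ΔH / Σ(L/K) = 5.66 / 1002 = 0.005647 m/d (same in every zone)
Zone A: v = q/n = 0.005647/0.16 = 0.03529 m/d → t_A = 214/0.03529 = 6063 d
Zone B: v = q/n = 0.005647/0.15 = 0.03765 m/d → t_B = 140/0.03765 = 3719 d
Total t = 6063 + 3719 = 9782 d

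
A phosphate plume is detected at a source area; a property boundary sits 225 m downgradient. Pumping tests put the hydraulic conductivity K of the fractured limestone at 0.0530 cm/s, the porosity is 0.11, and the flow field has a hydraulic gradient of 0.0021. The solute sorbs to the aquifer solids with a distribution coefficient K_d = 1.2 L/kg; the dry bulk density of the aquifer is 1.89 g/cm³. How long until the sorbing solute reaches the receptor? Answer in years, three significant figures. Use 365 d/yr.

15.2 years

K = 0.0530 cm/s × 864 = 45.79 m/d
Darcy flux q = K·i = 45.79 × 0.0021 = 0.09616 m/d
v = Ki/n = 45.79·0.0021/0.11 = 0.8742 m/d
Retardation R = 1 + ρ_b·K_d/n = 1 + 1.89×1.2/0.11 = 21.62
Contaminant velocity v_c = v/R = 0.8742/21.62 = 0.04044 m/d
t = L/v_c = 225/0.04044 = 5564 d
   = 5564/365 = 15.2 yr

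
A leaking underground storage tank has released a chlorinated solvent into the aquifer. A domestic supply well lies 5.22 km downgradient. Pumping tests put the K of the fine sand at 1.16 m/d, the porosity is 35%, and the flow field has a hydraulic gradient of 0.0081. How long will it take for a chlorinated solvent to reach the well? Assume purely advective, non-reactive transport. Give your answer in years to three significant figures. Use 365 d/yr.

533 years

q = Ki = 1.16 × 0.0081 = 0.009396 m/d
v = Ki/n = 1.16·0.0081/0.35 = 0.02685 m/d
L = 5.22 km = 5220 m
t = L / v = 5220 / 0.02685 = 194400 d
   = 194400 / 365 = 533 yr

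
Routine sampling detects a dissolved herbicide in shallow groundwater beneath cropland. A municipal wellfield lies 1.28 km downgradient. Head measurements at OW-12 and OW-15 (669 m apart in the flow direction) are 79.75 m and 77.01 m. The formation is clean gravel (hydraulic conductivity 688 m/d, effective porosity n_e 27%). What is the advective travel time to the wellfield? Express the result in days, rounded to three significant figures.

123 days

Hydraulic gradient i = (79.75 − 77.01) / 669 = 2.74 / 669 = 0.004096
q = Ki = 688 × 0.004096 = 2.818 m/d
Seepage velocity v = q / n = 2.818 / 0.27 = 10.44 m/d
L = 1.28 km = 1280 m
t = L / v = 1280 / 10.44 = 122.6 d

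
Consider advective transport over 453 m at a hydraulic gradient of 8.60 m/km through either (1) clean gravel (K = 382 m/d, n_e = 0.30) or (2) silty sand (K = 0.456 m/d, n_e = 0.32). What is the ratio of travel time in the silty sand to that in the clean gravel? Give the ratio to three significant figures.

Unit 1 (clean gravel): v = 382×0.0086/0.30 = 10.95 m/d, t = 453/10.95 = 41.37 d
Unit 2 (silty sand): v = 0.456×0.0086/0.32 = 0.01226 m/d, t = 453/0.01226 = 36960 d
t(silty sand) / t(clean gravel) = 36960/41.37 = 894

894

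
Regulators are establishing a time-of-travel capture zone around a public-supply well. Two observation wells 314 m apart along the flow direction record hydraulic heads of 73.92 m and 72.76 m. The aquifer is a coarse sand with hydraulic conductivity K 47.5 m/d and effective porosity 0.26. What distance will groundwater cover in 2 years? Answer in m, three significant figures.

Hydraulic gradient i = (73.92 − 72.76) / 314 = 1.16 / 314 = 0.003694
Specific discharge q = 47.5 × 0.003694 = 0.1755 m/d
Seepage velocity v = q / n = 0.1755 / 0.26 = 0.6749 m/d
T = 2 yr × 365 = 730 d
L = v × T = 0.6749 × 730 = 492.7 m

493 m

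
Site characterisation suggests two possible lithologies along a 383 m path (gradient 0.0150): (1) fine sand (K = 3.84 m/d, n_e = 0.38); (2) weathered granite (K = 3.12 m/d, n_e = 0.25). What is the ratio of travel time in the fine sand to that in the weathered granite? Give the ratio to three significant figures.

1.24

Unit 1 (fine sand): v = 3.84×0.015/0.38 = 0.1516 m/d, t = 383/0.1516 = 2527 d
Unit 2 (weathered granite): v = 3.12×0.015/0.25 = 0.1872 m/d, t = 383/0.1872 = 2046 d
t(fine sand) / t(weathered granite) = 2527/2046 = 1.24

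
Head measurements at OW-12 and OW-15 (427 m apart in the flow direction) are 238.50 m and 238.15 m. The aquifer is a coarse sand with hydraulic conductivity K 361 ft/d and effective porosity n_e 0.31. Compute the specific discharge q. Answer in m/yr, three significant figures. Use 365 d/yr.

Hydraulic gradient i = (238.50 − 238.15) / 427 = 0.35 / 427 = 8.197e-4
K = 361 ft/d × 0.3048 = 110.0 m/d
q = Ki = 110.0 × 8.197e-4 = 0.09019 m/d
   = 0.09019 × 365 = 32.9 m/yr

32.9 m/yr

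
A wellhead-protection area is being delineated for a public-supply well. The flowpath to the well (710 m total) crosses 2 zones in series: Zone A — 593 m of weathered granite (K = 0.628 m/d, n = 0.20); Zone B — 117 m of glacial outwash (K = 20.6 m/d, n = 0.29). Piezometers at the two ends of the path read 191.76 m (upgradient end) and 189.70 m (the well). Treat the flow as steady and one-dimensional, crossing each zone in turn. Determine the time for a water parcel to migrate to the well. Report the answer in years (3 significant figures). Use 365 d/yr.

Total head drop ΔH = 191.76 − 189.70 = 2.06 m
Steady 1-D flow in series ⇒ the Darcy flux q is identical in every zone and the zone head losses add (resistances L/K in series).
Σ(L/K) = 593/0.628 + 117/20.6 = 944.3 + 5.680 = 949.9 d
q = ΔH / Σ(L/K) = 2.06 / 949.9 = 0.002169 m/d (same in every zone)
Zone A: v = q/n = 0.002169/0.20 = 0.01084 m/d → t_A = 593/0.01084 = 54690 d
Zone B: v = q/n = 0.002169/0.29 = 0.007478 m/d → t_B = 117/0.007478 = 15650 d
Total t = 54690 + 15650 = 70340 d
   = 70340 / 365 = 193 yr

193 years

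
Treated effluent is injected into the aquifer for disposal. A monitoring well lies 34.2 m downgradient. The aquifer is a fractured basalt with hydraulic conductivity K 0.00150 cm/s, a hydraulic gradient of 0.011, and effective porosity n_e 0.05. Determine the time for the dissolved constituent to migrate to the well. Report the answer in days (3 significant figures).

K = 0.00150 cm/s × 864 = 1.296 m/d
Darcy flux q = K·i = 1.296 × 0.011 = 0.01426 m/d
Seepage velocity v = q / n = 0.01426 / 0.05 = 0.2851 m/d
t = L / v = 34.2 / 0.2851 = 119.9 d

120 days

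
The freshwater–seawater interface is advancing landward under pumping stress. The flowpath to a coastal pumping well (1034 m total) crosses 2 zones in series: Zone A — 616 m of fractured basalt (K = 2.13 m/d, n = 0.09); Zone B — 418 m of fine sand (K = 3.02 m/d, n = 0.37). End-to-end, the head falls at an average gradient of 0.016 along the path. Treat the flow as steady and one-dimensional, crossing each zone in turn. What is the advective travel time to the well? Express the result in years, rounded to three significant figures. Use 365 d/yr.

Continuity: the same q passes through each zone, so ΔH = q·Σ(L_j/K_j) — the zones act as resistances in series.
Σ(L/K) = 616/2.13 + 418/3.02 = 289.2 + 138.4 = 427.6 d
K_eq = L_total / Σ(L/K) = 1034 / 427.6 = 2.418 m/d
q = K_eq · i = 2.418 × 0.016 = 0.03869 m/d (same in every zone)
Zone A: v = q/n = 0.03869/0.09 = 0.4299 m/d → t_A = 616/0.4299 = 1433 d
Zone B: v = q/n = 0.03869/0.37 = 0.1046 m/d → t_B = 418/0.1046 = 3997 d
Total t = 1433 + 3997 = 5430 d
   = 5430 / 365 = 14.9 yr

14.9 years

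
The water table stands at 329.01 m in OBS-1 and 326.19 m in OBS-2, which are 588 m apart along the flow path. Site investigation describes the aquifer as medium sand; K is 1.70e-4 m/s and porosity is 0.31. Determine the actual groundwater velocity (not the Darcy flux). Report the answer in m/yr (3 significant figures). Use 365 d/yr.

82.9 m/yr

Hydraulic gradient i = (329.01 − 326.19) / 588 = 2.82 / 588 = 0.004796
K = 1.70e-4 m/s × 86400 s/d = 14.69 m/d
Specific discharge q = 14.69 × 0.004796 = 0.07044 m/d
Seepage velocity v = q / n = 0.07044 / 0.31 = 0.2272 m/d
   = 0.2272 × 365 = 82.9 m/yr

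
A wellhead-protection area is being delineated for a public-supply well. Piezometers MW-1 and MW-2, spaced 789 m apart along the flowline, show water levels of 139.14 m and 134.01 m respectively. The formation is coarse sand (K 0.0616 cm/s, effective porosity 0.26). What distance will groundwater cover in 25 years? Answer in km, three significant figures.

Hydraulic gradient i = (139.14 − 134.01) / 789 = 5.13 / 789 = 0.006502
K = 0.0616 cm/s × 864 = 53.22 m/d
q = Ki = 53.22 × 0.006502 = 0.3460 m/d
v_s = q/n_e = 0.3460/0.26 = 1.331 m/d
T = 25 yr × 365 = 9125 d
L = v × T = 1.331 × 9125 = 12140 m
   = 12.1 km

12.1 km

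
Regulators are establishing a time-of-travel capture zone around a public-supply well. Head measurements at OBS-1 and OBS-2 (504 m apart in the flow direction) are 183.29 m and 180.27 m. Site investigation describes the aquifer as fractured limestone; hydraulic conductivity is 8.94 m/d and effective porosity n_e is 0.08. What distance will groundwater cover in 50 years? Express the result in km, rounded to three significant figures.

12.2 km

Hydraulic gradient i = (183.29 − 180.27) / 504 = 3.02 / 504 = 0.005992
Specific discharge q = 8.94 × 0.005992 = 0.05357 m/d
v = Ki/n = 8.94·0.005992/0.08 = 0.6696 m/d
T = 50 yr × 365 = 18250 d
L = v × T = 0.6696 × 18250 = 12220 m
   = 12.2 km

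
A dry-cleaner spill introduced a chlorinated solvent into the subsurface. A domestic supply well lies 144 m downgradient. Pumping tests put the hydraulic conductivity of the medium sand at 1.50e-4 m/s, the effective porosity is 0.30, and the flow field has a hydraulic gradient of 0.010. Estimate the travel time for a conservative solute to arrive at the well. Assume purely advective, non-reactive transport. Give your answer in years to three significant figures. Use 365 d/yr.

K = 1.50e-4 m/s × 86400 s/d = 12.96 m/d
Specific discharge q = 12.96 × 0.010 = 0.1296 m/d
Average linear velocity = 0.1296 / 0.30 = 0.4320 m/d
t = L / v = 144 / 0.4320 = 333.3 d
   = 333.3 / 365 = 0.913 yr

0.913 years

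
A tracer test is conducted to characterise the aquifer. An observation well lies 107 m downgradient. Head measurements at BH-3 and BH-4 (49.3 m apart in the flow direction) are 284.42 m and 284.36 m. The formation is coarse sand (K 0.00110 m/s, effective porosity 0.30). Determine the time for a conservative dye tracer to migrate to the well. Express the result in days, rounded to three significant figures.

Hydraulic gradient i = (284.42 − 284.36) / 49.3 = 0.06 / 49.3 = 0.001217
K = 0.00110 m/s × 86400 s/d = 95.04 m/d
Specific discharge q = 95.04 × 0.001217 = 0.1157 m/d
v_s = q/n_e = 0.1157/0.30 = 0.3856 m/d
t = L / v = 107 / 0.3856 = 277.5 d

278 days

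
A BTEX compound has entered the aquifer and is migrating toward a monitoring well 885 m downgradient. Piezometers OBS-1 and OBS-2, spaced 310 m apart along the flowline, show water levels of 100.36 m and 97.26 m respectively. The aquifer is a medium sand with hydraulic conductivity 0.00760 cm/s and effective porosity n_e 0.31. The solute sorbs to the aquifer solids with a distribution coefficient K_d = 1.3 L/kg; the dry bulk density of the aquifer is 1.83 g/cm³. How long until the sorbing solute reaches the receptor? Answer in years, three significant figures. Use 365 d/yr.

Hydraulic gradient i = (100.36 − 97.26) / 310 = 3.10 / 310 = 0.01000
K = 0.00760 cm/s × 864 = 6.566 m/d
Specific discharge q = 6.566 × 0.01000 = 0.06566 m/d
v = Ki/n = 6.566·0.01000/0.31 = 0.2118 m/d
Retardation R = 1 + ρ_b·K_d/n = 1 + 1.83×1.3/0.31 = 8.674
Contaminant velocity v_c = v/R = 0.2118/8.674 = 0.02442 m/d
t = L/v_c = 885/0.02442 = 36240 d
   = 36240/365 = 99.3 yr

99.3 years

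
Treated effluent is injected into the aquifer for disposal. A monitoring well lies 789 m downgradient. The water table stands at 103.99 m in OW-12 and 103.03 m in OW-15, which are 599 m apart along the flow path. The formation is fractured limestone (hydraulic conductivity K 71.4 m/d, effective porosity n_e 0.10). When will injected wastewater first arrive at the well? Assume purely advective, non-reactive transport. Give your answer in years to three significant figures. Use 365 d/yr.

Hydraulic gradient i = (103.99 − 103.03) / 599 = 0.96 / 599 = 0.001603
q = Ki = 71.4 × 0.001603 = 0.1144 m/d
Seepage velocity v = q / n = 0.1144 / 0.10 = 1.144 m/d
t = L / v = 789 / 1.144 = 689.5 d
   = 689.5 / 365 = 1.89 yr

1.89 years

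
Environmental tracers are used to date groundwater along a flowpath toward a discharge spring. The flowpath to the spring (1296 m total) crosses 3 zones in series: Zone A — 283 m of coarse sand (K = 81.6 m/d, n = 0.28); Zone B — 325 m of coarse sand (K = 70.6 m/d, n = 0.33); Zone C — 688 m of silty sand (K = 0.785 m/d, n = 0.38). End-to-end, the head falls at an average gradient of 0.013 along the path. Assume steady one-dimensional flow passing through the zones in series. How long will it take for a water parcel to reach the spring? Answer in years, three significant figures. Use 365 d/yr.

64.4 years

Steady 1-D flow in series ⇒ the Darcy flux q is identical in every zone and the zone head losses add (resistances L/K in series).
Σ(L/K) = 283/81.6 + 325/70.6 + 688/0.785 = 3.468 + 4.603 + 876.4 = 884.5 d
K_eq = L_total / Σ(L/K) = 1296 / 884.5 = 1.465 m/d
q = K_eq · i = 1.465 × 0.013 = 0.01905 m/d (same in every zone)
Zone A: v = q/n = 0.01905/0.28 = 0.06803 m/d → t_A = 283/0.06803 = 4160 d
Zone B: v = q/n = 0.01905/0.33 = 0.05772 m/d → t_B = 325/0.05772 = 5631 d
Zone C: v = q/n = 0.01905/0.38 = 0.05013 m/d → t_C = 688/0.05013 = 13730 d
Total t = 4160 + 5631 + 13730 = 23520 d
   = 23520 / 365 = 64.4 yr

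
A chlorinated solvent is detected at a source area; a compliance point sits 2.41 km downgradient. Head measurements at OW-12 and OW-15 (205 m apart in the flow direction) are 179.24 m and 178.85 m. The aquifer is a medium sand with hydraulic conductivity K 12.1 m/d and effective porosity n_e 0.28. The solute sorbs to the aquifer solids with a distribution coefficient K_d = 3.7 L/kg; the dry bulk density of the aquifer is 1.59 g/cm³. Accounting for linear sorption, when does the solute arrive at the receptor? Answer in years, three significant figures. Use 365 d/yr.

1770 years

Hydraulic gradient i = (179.24 − 178.85) / 205 = 0.39 / 205 = 0.001902
q = Ki = 12.1 × 0.001902 = 0.02302 m/d
v_s = q/n_e = 0.02302/0.28 = 0.08221 m/d
Retardation R = 1 + ρ_b·K_d/n = 1 + 1.59×3.7/0.28 = 22.01
Contaminant velocity v_c = v/R = 0.08221/22.01 = 0.003735 m/d
L = 2.41 km = 2410 m
t = L/v_c = 2410/0.003735 = 645200 d
   = 645200/365 = 1770 yr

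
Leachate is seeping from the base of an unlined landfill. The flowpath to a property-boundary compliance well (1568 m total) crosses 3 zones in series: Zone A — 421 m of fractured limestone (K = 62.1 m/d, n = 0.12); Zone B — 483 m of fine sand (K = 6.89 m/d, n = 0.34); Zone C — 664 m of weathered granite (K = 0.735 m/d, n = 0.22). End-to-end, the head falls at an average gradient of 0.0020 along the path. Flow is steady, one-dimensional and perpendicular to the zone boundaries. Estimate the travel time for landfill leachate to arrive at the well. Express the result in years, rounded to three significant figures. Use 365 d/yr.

309 years

For zones in series the flux q is common to all zones; the equivalent conductivity is the harmonic (thickness-weighted) mean, K_eq = L_total / Σ(L_j/K_j).
Σ(L/K) = 421/62.1 + 483/6.89 + 664/0.735 = 6.779 + 70.10 + 903.4 = 980.3 d
K_eq = L_total / Σ(L/K) = 1568 / 980.3 = 1.600 m/d
q = K_eq · i = 1.600 × 0.0020 = 0.003199 m/d (same in every zone)
Zone A: v = q/n = 0.003199/0.12 = 0.02666 m/d → t_A = 421/0.02666 = 15790 d
Zone B: v = q/n = 0.003199/0.34 = 0.009409 m/d → t_B = 483/0.009409 = 51330 d
Zone C: v = q/n = 0.003199/0.22 = 0.01454 m/d → t_C = 664/0.01454 = 45660 d
Total t = 15790 + 51330 + 45660 = 112800 d
   = 112800 / 365 = 309 yr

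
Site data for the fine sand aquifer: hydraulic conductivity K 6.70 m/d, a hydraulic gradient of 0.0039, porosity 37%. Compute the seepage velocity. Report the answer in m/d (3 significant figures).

q = Ki = 6.70 × 0.0039 = 0.02613 m/d
Seepage velocity v = q / n = 0.02613 / 0.37 = 0.07062 m/d

0.0706 m/d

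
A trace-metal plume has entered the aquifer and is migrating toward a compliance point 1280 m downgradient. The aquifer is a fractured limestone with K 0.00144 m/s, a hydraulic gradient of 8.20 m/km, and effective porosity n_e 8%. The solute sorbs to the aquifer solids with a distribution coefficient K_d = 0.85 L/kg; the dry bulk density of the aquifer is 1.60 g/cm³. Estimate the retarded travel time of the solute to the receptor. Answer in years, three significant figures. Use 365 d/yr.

4.95 years

K = 0.00144 m/s × 86400 s/d = 124.4 m/d
q = Ki = 124.4 × 0.0082 = 1.020 m/d
v = Ki/n = 124.4·0.0082/0.08 = 12.75 m/d
Retardation R = 1 + ρ_b·K_d/n = 1 + 1.60×0.85/0.08 = 18.00
Contaminant velocity v_c = v/R = 12.75/18.00 = 0.7085 m/d
t = L/v_c = 1280/0.7085 = 1807 d
   = 1807/365 = 4.95 yr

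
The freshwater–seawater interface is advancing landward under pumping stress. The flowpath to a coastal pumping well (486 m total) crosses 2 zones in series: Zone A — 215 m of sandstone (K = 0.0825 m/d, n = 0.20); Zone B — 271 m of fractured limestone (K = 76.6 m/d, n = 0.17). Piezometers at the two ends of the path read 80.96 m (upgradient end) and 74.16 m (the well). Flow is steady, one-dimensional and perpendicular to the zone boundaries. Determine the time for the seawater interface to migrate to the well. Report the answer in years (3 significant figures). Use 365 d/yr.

Total head drop ΔH = 80.96 − 74.16 = 6.80 m
Continuity: the same q passes through each zone, so ΔH = q·Σ(L_j/K_j) — the zones act as resistances in series.
Σ(L/K) = 215/0.0825 + 271/76.6 = 2606 + 3.538 = 2610 d
q = ΔH / Σ(L/K) = 6.80 / 2610 = 0.002606 m/d (same in every zone)
Zone A: v = q/n = 0.002606/0.20 = 0.01303 m/d → t_A = 215/0.01303 = 16500 d
Zone B: v = q/n = 0.002606/0.17 = 0.01533 m/d → t_B = 271/0.01533 = 17680 d
Total t = 16500 + 17680 = 34180 d
   = 34180 / 365 = 93.6 yr

93.6 years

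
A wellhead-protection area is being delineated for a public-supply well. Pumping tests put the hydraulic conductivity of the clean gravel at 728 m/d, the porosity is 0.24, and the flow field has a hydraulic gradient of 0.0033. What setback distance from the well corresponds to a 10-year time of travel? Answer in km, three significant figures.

Darcy flux q = K·i = 728 × 0.0033 = 2.402 m/d
Average linear velocity = 2.402 / 0.24 = 10.01 m/d
T = 10 yr × 365 = 3650 d
L = v × T = 10.01 × 3650 = 36540 m
   = 36.5 km

36.5 km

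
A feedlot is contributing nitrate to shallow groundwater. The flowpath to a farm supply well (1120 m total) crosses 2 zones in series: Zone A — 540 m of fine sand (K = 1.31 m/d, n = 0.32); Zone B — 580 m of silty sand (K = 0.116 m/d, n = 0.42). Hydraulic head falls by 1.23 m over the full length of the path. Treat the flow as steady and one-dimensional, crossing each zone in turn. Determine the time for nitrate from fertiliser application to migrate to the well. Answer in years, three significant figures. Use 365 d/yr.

5020 years

Continuity: the same q passes through each zone, so ΔH = q·Σ(L_j/K_j) — the zones act as resistances in series.
Σ(L/K) = 540/1.31 + 580/0.116 = 412.2 + 5000 = 5412 d
q = ΔH / Σ(L/K) = 1.23 / 5412 = 2.273e-4 m/d (same in every zone)
Zone A: v = q/n = 2.273e-4/0.32 = 7.102e-4 m/d → t_A = 540/7.102e-4 = 760400 d
Zone B: v = q/n = 2.273e-4/0.42 = 5.411e-4 m/d → t_B = 580/5.411e-4 = 1.072e6 d
Total t = 760400 + 1.072e6 = 1.832e6 d
   = 1.832e6 / 365 = 5020 yr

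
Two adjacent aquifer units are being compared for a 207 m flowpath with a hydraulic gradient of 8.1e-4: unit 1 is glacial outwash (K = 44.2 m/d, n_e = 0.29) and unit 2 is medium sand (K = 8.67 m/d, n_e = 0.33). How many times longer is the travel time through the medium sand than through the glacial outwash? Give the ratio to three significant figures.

5.80

Unit 1 (glacial outwash): v = 44.2×8.1e-4/0.29 = 0.1235 m/d, t = 207/0.1235 = 1677 d
Unit 2 (medium sand): v = 8.67×8.1e-4/0.33 = 0.02128 m/d, t = 207/0.02128 = 9727 d
t(medium sand) / t(glacial outwash) = 9727/1677 = 5.80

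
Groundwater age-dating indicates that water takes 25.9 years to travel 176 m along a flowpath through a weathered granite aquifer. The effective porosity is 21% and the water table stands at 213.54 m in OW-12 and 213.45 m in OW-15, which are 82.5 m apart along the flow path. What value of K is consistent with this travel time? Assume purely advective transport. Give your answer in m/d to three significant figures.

Hydraulic gradient i = (213.54 − 213.45) / 82.5 = 0.09 / 82.5 = 0.001091
t = 25.9 years = 9454 d
v = L / t = 176 / 9454 = 0.01862 m/d
K = v · n / i = 0.01862 × 0.21 / 0.001091 = 3.58 m/d

3.58 m/d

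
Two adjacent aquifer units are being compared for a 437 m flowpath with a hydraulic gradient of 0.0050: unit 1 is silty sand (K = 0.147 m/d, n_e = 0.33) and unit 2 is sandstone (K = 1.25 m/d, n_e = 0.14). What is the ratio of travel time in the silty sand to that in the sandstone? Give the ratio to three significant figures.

20.0

Unit 1 (silty sand): v = 0.147×0.0050/0.33 = 0.002227 m/d, t = 437/0.002227 = 196200 d
Unit 2 (sandstone): v = 1.25×0.0050/0.14 = 0.04464 m/d, t = 437/0.04464 = 9789 d
t(silty sand) / t(sandstone) = 196200/9789 = 20.0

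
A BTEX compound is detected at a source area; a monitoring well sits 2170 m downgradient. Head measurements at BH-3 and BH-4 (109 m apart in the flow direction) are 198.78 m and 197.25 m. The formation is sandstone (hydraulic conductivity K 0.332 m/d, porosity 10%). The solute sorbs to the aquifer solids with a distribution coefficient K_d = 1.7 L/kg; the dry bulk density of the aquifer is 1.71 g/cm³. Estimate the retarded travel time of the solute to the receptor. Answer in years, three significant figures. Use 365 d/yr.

Hydraulic gradient i = (198.78 − 197.25) / 109 = 1.53 / 109 = 0.01404
Specific discharge q = 0.332 × 0.01404 = 0.004660 m/d
v_s = q/n_e = 0.004660/0.10 = 0.04660 m/d
Retardation R = 1 + ρ_b·K_d/n = 1 + 1.71×1.7/0.10 = 30.07
Contaminant velocity v_c = v/R = 0.04660/30.07 = 0.001550 m/d
t = L/v_c = 2170/0.001550 = 1.400e6 d
   = 1.400e6/365 = 3840 yr

3840 years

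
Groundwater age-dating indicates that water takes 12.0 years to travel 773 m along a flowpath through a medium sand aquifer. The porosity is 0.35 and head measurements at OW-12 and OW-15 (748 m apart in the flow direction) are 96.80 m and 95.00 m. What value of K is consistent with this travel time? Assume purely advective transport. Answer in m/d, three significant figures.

Hydraulic gradient i = (96.80 − 95.00) / 748 = 1.80 / 748 = 0.002406
t = 12.0 years = 4380 d
v = L / t = 773 / 4380 = 0.1765 m/d
K = v · n / i = 0.1765 × 0.35 / 0.002406 = 25.7 m/d

25.7 m/d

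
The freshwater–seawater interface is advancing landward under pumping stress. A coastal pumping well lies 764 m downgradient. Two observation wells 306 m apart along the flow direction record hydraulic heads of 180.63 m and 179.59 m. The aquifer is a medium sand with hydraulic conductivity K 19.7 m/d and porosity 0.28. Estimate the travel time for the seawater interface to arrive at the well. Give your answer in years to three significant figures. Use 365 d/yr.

8.75 years

Hydraulic gradient i = (180.63 − 179.59) / 306 = 1.04 / 306 = 0.003399
q = Ki = 19.7 × 0.003399 = 0.06695 m/d
v = Ki/n = 19.7·0.003399/0.28 = 0.2391 m/d
t = L / v = 764 / 0.2391 = 3195 d
   = 3195 / 365 = 8.75 yr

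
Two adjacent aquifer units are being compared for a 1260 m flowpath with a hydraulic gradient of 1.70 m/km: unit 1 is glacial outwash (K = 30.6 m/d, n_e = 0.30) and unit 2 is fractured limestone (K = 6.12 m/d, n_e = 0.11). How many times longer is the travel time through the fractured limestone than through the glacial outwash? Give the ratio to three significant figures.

1.83

Unit 1 (glacial outwash): v = 30.6×0.0017/0.30 = 0.1734 m/d, t = 1260/0.1734 = 7266 d
Unit 2 (fractured limestone): v = 6.12×0.0017/0.11 = 0.09458 m/d, t = 1260/0.09458 = 13320 d
t(fractured limestone) / t(glacial outwash) = 13320/7266 = 1.83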